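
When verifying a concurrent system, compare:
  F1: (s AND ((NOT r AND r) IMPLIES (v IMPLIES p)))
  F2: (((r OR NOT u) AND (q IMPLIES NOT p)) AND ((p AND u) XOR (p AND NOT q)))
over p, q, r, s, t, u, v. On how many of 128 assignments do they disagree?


F1 = (s AND ((NOT r AND r) IMPLIES (v IMPLIES p)))
F2 = (((r OR NOT u) AND (q IMPLIES NOT p)) AND ((p AND u) XOR (p AND NOT q)))
Evaluate both on each of 128 rows (bits = p,q,r,s,t,u,v):
  row 0 [0000000]: F1=0 F2=0 -> 0
  row 1 [0000001]: F1=0 F2=0 -> 0
  row 2 [0000010]: F1=0 F2=0 -> 0
  row 3 [0000011]: F1=0 F2=0 -> 0
  row 4 [0000100]: F1=0 F2=0 -> 0
  (every remaining row is evaluated the same way; all 128 results are listed next)
Full result column, 8 rows per line (p,q,r,s fixed per line; t,u,v runs 000..111 left to right):
  rows 0-7 [p,q,r,s=0000]: 00000000  (ones: 0)
  rows 8-15 [p,q,r,s=0001]: 11111111  (ones: 8)
  rows 16-23 [p,q,r,s=0010]: 00000000  (ones: 0)
  rows 24-31 [p,q,r,s=0011]: 11111111  (ones: 8)
  rows 32-39 [p,q,r,s=0100]: 00000000  (ones: 0)
  rows 40-47 [p,q,r,s=0101]: 11111111  (ones: 8)
  rows 48-55 [p,q,r,s=0110]: 00000000  (ones: 0)
  rows 56-63 [p,q,r,s=0111]: 11111111  (ones: 8)
  rows 64-71 [p,q,r,s=1000]: 11001100  (ones: 4)
  rows 72-79 [p,q,r,s=1001]: 00110011  (ones: 4)
  rows 80-87 [p,q,r,s=1010]: 11001100  (ones: 4)
  rows 88-95 [p,q,r,s=1011]: 00110011  (ones: 4)
  rows 96-103 [p,q,r,s=1100]: 00000000  (ones: 0)
  rows 104-111 [p,q,r,s=1101]: 11111111  (ones: 8)
  rows 112-119 [p,q,r,s=1110]: 00000000  (ones: 0)
  rows 120-127 [p,q,r,s=1111]: 11111111  (ones: 8)
Disagreements = 0+8+0+8+0+8+0+8+4+4+4+4+0+8+0+8 = 64

64


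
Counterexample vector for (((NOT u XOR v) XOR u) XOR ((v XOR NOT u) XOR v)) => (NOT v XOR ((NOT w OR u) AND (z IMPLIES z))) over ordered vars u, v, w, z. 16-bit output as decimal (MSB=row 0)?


F1 = (((NOT u XOR v) XOR u) XOR ((v XOR NOT u) XOR v))
F2 = (NOT v XOR ((NOT w OR u) AND (z IMPLIES z)))
Counterexample to F1=>F2 is where F1=1 and F2=0.
Evaluate each row (bits = u,v,w,z, MSB first):
  row 0 [0000]: F1=0 F2=0 -> F1&~F2 -> 0
  row 1 [0001]: F1=0 F2=0 -> F1&~F2 -> 0
  row 2 [0010]: F1=0 F2=1 -> F1&~F2 -> 0
  row 3 [0011]: F1=0 F2=1 -> F1&~F2 -> 0
  row 4 [0100]: F1=1 F2=1 -> F1&~F2 -> 0
  row 5 [0101]: F1=1 F2=1 -> F1&~F2 -> 0
  row 6 [0110]: F1=1 F2=0 -> F1&~F2 -> 1
  row 7 [0111]: F1=1 F2=0 -> F1&~F2 -> 1
  row 8 [1000]: F1=1 F2=0 -> F1&~F2 -> 1
  row 9 [1001]: F1=1 F2=0 -> F1&~F2 -> 1
  row 10 [1010]: F1=1 F2=0 -> F1&~F2 -> 1
  row 11 [1011]: F1=1 F2=0 -> F1&~F2 -> 1
  row 12 [1100]: F1=0 F2=1 -> F1&~F2 -> 0
  row 13 [1101]: F1=0 F2=1 -> F1&~F2 -> 0
  row 14 [1110]: F1=0 F2=1 -> F1&~F2 -> 0
  row 15 [1111]: F1=0 F2=1 -> F1&~F2 -> 0
Full result column, 4 rows per line (u,v fixed per line; w,z runs 00..11 left to right):
  rows 0-3 [u,v=00]: 0000  = hex 0
  rows 4-7 [u,v=01]: 0011  = hex 3
  rows 8-11 [u,v=10]: 1111  = hex F
  rows 12-15 [u,v=11]: 0000  = hex 0
Counterexample vector (row 0 .. row 15) = 0000001111110000
Output column grouped in 4s = 0000 0011 1111 0000 = 0x03F0
Convert to decimal digit by digit (value = value*16 + digit):
  0 -> 0
  0*16 + 3 = 3
  3*16 + 15 (F) = 63
  63*16 + 0 = 1008
Decimal = 1008

1008


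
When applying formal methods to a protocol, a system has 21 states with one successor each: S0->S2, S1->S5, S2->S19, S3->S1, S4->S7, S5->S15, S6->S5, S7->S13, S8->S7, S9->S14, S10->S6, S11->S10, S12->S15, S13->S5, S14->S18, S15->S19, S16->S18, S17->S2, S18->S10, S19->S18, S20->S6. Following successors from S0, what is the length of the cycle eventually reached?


Trace from S0 until a state repeats:
  S0 -> S2 -> S19 -> S18 -> S10 -> S6 -> S5 -> S15 -> S19
S19 first seen at step 2, revisited at step 8.
Cycle length = 8 - 2 = 6

6


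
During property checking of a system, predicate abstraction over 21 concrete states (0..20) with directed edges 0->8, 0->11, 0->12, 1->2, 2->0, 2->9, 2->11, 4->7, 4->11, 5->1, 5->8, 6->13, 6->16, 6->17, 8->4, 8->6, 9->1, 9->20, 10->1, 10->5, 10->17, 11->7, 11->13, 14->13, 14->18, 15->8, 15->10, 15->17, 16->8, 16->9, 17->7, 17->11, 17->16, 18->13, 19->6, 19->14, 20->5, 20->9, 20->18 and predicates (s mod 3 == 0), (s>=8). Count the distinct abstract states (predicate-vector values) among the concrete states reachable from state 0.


BFS from 0:
Concrete reachable: {0, 1, 2, 4, 5, 6, 7, 8, 9, 11, 12, 13, 16, 17, 18, 20}
Abstract via predicates (s mod 3 == 0), (s>=8):
  (0,0) <- {1, 2, 4, 5, 7}
  (0,1) <- {8, 11, 13, 16, 17, 20}
  (1,0) <- {0, 6}
  (1,1) <- {9, 12, 18}
Distinct abstract states = 4

4


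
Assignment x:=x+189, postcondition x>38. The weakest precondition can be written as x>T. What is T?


Formula: wp(x:=E, P) = P[E/x] (substitute E for x in postcondition)
Step 1: Postcondition: x>38
Step 2: Substitute x+189 for x: x+189>38
Step 3: Solve for x: x > 38-189 = -151

-151


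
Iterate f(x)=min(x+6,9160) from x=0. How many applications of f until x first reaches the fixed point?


Step 1: x=0, cap=9160, increment=6
Step 2: x grows by 6 each step until capped at 9160; fixed point is x=9160
Step 3: iterations = ceil(9160/6) = 1527

1527


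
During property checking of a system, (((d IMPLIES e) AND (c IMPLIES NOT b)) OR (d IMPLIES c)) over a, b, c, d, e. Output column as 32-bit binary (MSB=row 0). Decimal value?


Formula: (((d IMPLIES e) AND (c IMPLIES NOT b)) OR (d IMPLIES c)) over a, b, c, d, e (32 rows)
Evaluate each row (bits = a,b,c,d,e, MSB first):
  row 0 [00000]: (((0 IMPLIES 0) AND (0 IMPLIES NOT 0)) OR (0 IMPLIES 0)) -> 1
  row 1 [00001]: (((0 IMPLIES 1) AND (0 IMPLIES NOT 0)) OR (0 IMPLIES 0)) -> 1
  row 2 [00010]: (((1 IMPLIES 0) AND (0 IMPLIES NOT 0)) OR (1 IMPLIES 0)) -> 0
  row 3 [00011]: (((1 IMPLIES 1) AND (0 IMPLIES NOT 0)) OR (1 IMPLIES 0)) -> 1
  row 4 [00100]: (((0 IMPLIES 0) AND (1 IMPLIES NOT 0)) OR (0 IMPLIES 1)) -> 1
  row 5 [00101]: (((0 IMPLIES 1) AND (1 IMPLIES NOT 0)) OR (0 IMPLIES 1)) -> 1
  row 6 [00110]: (((1 IMPLIES 0) AND (1 IMPLIES NOT 0)) OR (1 IMPLIES 1)) -> 1
  row 7 [00111]: (((1 IMPLIES 1) AND (1 IMPLIES NOT 0)) OR (1 IMPLIES 1)) -> 1
  row 8 [01000]: (((0 IMPLIES 0) AND (0 IMPLIES NOT 1)) OR (0 IMPLIES 0)) -> 1
  row 9 [01001]: (((0 IMPLIES 1) AND (0 IMPLIES NOT 1)) OR (0 IMPLIES 0)) -> 1
  row 10 [01010]: (((1 IMPLIES 0) AND (0 IMPLIES NOT 1)) OR (1 IMPLIES 0)) -> 0
  row 11 [01011]: (((1 IMPLIES 1) AND (0 IMPLIES NOT 1)) OR (1 IMPLIES 0)) -> 1
  row 12 [01100]: (((0 IMPLIES 0) AND (1 IMPLIES NOT 1)) OR (0 IMPLIES 1)) -> 1
  row 13 [01101]: (((0 IMPLIES 1) AND (1 IMPLIES NOT 1)) OR (0 IMPLIES 1)) -> 1
  row 14 [01110]: (((1 IMPLIES 0) AND (1 IMPLIES NOT 1)) OR (1 IMPLIES 1)) -> 1
  row 15 [01111]: (((1 IMPLIES 1) AND (1 IMPLIES NOT 1)) OR (1 IMPLIES 1)) -> 1
  row 16 [10000]: (((0 IMPLIES 0) AND (0 IMPLIES NOT 0)) OR (0 IMPLIES 0)) -> 1
  row 17 [10001]: (((0 IMPLIES 1) AND (0 IMPLIES NOT 0)) OR (0 IMPLIES 0)) -> 1
  row 18 [10010]: (((1 IMPLIES 0) AND (0 IMPLIES NOT 0)) OR (1 IMPLIES 0)) -> 0
  row 19 [10011]: (((1 IMPLIES 1) AND (0 IMPLIES NOT 0)) OR (1 IMPLIES 0)) -> 1
  row 20 [10100]: (((0 IMPLIES 0) AND (1 IMPLIES NOT 0)) OR (0 IMPLIES 1)) -> 1
  row 21 [10101]: (((0 IMPLIES 1) AND (1 IMPLIES NOT 0)) OR (0 IMPLIES 1)) -> 1
  row 22 [10110]: (((1 IMPLIES 0) AND (1 IMPLIES NOT 0)) OR (1 IMPLIES 1)) -> 1
  row 23 [10111]: (((1 IMPLIES 1) AND (1 IMPLIES NOT 0)) OR (1 IMPLIES 1)) -> 1
  row 24 [11000]: (((0 IMPLIES 0) AND (0 IMPLIES NOT 1)) OR (0 IMPLIES 0)) -> 1
  row 25 [11001]: (((0 IMPLIES 1) AND (0 IMPLIES NOT 1)) OR (0 IMPLIES 0)) -> 1
  row 26 [11010]: (((1 IMPLIES 0) AND (0 IMPLIES NOT 1)) OR (1 IMPLIES 0)) -> 0
  row 27 [11011]: (((1 IMPLIES 1) AND (0 IMPLIES NOT 1)) OR (1 IMPLIES 0)) -> 1
  row 28 [11100]: (((0 IMPLIES 0) AND (1 IMPLIES NOT 1)) OR (0 IMPLIES 1)) -> 1
  row 29 [11101]: (((0 IMPLIES 1) AND (1 IMPLIES NOT 1)) OR (0 IMPLIES 1)) -> 1
  row 30 [11110]: (((1 IMPLIES 0) AND (1 IMPLIES NOT 1)) OR (1 IMPLIES 1)) -> 1
  row 31 [11111]: (((1 IMPLIES 1) AND (1 IMPLIES NOT 1)) OR (1 IMPLIES 1)) -> 1
Full result column, 4 rows per line (a,b,c fixed per line; d,e runs 00..11 left to right):
  rows 0-3 [a,b,c=000]: 1101  = hex D
  rows 4-7 [a,b,c=001]: 1111  = hex F
  rows 8-11 [a,b,c=010]: 1101  = hex D
  rows 12-15 [a,b,c=011]: 1111  = hex F
  rows 16-19 [a,b,c=100]: 1101  = hex D
  rows 20-23 [a,b,c=101]: 1111  = hex F
  rows 24-27 [a,b,c=110]: 1101  = hex D
  rows 28-31 [a,b,c=111]: 1111  = hex F
Output column (row 0 .. row 31) = 11011111110111111101111111011111
Output column grouped in 4s = 1101 1111 1101 1111 1101 1111 1101 1111 = 0xDFDFDFDF
Convert to decimal digit by digit (value = value*16 + digit):
  D -> 13
  13*16 + 15 (F) = 223
  223*16 + 13 (D) = 3581
  3581*16 + 15 (F) = 57311
  57311*16 + 13 (D) = 916989
  916989*16 + 15 (F) = 14671839
  14671839*16 + 13 (D) = 234749437
  234749437*16 + 15 (F) = 3755991007
Decimal = 3755991007

3755991007


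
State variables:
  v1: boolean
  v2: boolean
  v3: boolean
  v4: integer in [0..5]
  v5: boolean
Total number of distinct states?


State space = product of domain sizes of all variables.
Domain sizes:
  v1 (boolean): 2
  v2 (boolean): 2
  v3 (boolean): 2
  v4 (integer in [0..5]): 6
  v5 (boolean): 2
Product = 2 * 2 * 2 * 6 * 2 = 96

96


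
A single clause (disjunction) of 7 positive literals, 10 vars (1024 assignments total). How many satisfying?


Step 1: Total=2^10=1024
Step 2: Unsat when all 7 false: 2^3=8
Step 3: Sat=1024-8=1016

1016


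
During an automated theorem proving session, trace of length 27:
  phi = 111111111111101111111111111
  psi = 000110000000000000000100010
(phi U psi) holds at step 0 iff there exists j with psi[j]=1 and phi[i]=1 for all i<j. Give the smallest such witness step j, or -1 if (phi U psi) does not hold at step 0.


(phi U psi) at 0: need smallest j with psi[j]=1 and phi[i]=1 for all i in [0,j).
Scan from step 0:
  step 0: phi=1, psi=0 -> continue
  step 1: phi=1, psi=0 -> continue
  step 2: phi=1, psi=0 -> continue
  step 3: psi=1 and phi held for [0,3) -> witness found
Witness step = 3

3


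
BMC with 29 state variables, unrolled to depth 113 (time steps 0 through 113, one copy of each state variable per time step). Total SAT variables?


BMC unrolls to depth k, creating one copy of each state var for steps 0..k.
Step count = 113 + 1 = 114 (steps 0 through 113)
Vars per step = 29
Total = 29 * 114 = 3306

3306


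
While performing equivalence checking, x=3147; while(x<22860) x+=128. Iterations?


Step 1: x goes from 3147 toward 22860 by 128; the body runs while x<22860, so iterations = ceil((bound-start)/step)
Step 2: Distance=19713
Step 3: ceil(19713/128)=155

155


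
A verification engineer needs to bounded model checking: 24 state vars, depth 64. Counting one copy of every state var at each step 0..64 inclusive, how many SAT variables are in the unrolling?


BMC unrolls to depth k, creating one copy of each state var for steps 0..k.
Step count = 64 + 1 = 65 (steps 0 through 64)
Vars per step = 24
Total = 24 * 65 = 1560

1560


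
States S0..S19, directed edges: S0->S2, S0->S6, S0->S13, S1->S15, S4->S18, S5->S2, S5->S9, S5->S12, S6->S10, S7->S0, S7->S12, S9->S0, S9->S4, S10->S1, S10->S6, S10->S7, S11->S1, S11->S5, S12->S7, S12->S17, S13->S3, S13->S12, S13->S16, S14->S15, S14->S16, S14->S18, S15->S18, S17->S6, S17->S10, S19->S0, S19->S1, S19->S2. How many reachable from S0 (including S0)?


BFS from S0:
  layer 0: {S0}
  layer 1: {S2, S6, S13}
  layer 2: {S3, S10, S12, S16}
  layer 3: {S1, S7, S17}
  layer 4: {S15}
  layer 5: {S18}
Reachable set: {S0, S1, S2, S3, S6, S7, S10, S12, S13, S15, S16, S17, S18}
Count = 13

13


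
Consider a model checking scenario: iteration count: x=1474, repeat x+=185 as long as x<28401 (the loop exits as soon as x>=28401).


Step 1: x goes from 1474 toward 28401 by 185; the body runs while x<28401, so iterations = ceil((bound-start)/step)
Step 2: Distance=26927
Step 3: ceil(26927/185)=146

146


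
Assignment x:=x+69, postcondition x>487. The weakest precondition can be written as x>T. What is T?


Formula: wp(x:=E, P) = P[E/x] (substitute E for x in postcondition)
Step 1: Postcondition: x>487
Step 2: Substitute x+69 for x: x+69>487
Step 3: Solve for x: x > 487-69 = 418

418


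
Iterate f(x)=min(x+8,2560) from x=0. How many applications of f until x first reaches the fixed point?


Step 1: x=0, cap=2560, increment=8
Step 2: x grows by 8 each step until capped at 2560; fixed point is x=2560
Step 3: iterations = ceil(2560/8) = 320

320


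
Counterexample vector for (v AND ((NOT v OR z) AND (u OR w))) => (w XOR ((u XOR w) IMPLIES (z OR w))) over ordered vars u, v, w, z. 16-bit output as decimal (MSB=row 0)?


F1 = (v AND ((NOT v OR z) AND (u OR w)))
F2 = (w XOR ((u XOR w) IMPLIES (z OR w)))
Counterexample to F1=>F2 is where F1=1 and F2=0.
Evaluate each row (bits = u,v,w,z, MSB first):
  row 0 [0000]: F1=0 F2=1 -> F1&~F2 -> 0
  row 1 [0001]: F1=0 F2=1 -> F1&~F2 -> 0
  row 2 [0010]: F1=0 F2=0 -> F1&~F2 -> 0
  row 3 [0011]: F1=0 F2=0 -> F1&~F2 -> 0
  row 4 [0100]: F1=0 F2=1 -> F1&~F2 -> 0
  row 5 [0101]: F1=0 F2=1 -> F1&~F2 -> 0
  row 6 [0110]: F1=0 F2=0 -> F1&~F2 -> 0
  row 7 [0111]: F1=1 F2=0 -> F1&~F2 -> 1
  row 8 [1000]: F1=0 F2=0 -> F1&~F2 -> 0
  row 9 [1001]: F1=0 F2=1 -> F1&~F2 -> 0
  row 10 [1010]: F1=0 F2=0 -> F1&~F2 -> 0
  row 11 [1011]: F1=0 F2=0 -> F1&~F2 -> 0
  row 12 [1100]: F1=0 F2=0 -> F1&~F2 -> 0
  row 13 [1101]: F1=1 F2=1 -> F1&~F2 -> 0
  row 14 [1110]: F1=0 F2=0 -> F1&~F2 -> 0
  row 15 [1111]: F1=1 F2=0 -> F1&~F2 -> 1
Full result column, 4 rows per line (u,v fixed per line; w,z runs 00..11 left to right):
  rows 0-3 [u,v=00]: 0000  = hex 0
  rows 4-7 [u,v=01]: 0001  = hex 1
  rows 8-11 [u,v=10]: 0000  = hex 0
  rows 12-15 [u,v=11]: 0001  = hex 1
Counterexample vector (row 0 .. row 15) = 0000000100000001
Output column grouped in 4s = 0000 0001 0000 0001 = 0x0101
Convert to decimal digit by digit (value = value*16 + digit):
  0 -> 0
  0*16 + 1 = 1
  1*16 + 0 = 16
  16*16 + 1 = 257
Decimal = 257

257


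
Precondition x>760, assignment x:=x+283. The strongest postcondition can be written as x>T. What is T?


Formula: sp(P, x:=E) = exists old_x. (x = E[old_x/x]) AND P[old_x/x] (old_x is the value of x before the assignment; eliminate old_x by solving x = E[old_x/x] for old_x)
Step 1: Precondition P: x>760, i.e. old_x > 760
Step 2: Assignment gives x = old_x + 283, so old_x = x - 283
Step 3: Substitute into P: x - 283 > 760
Step 4: Simplify: x > 760+283 = 1043

1043


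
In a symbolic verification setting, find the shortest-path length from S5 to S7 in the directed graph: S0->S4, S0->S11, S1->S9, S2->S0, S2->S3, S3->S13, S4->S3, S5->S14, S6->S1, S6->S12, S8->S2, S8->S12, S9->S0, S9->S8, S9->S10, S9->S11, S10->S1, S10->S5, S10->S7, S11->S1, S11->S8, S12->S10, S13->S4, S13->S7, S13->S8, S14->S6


BFS layer-by-layer from S5:
  dist 0: {S5}
  dist 1: {S14}
  dist 2: {S6}
  dist 3: {S1, S12}
  dist 4: {S9, S10}
  dist 5: {S0, S7, S8, S11}
  -> S7 reached at distance 5
Shortest path length = 5

5


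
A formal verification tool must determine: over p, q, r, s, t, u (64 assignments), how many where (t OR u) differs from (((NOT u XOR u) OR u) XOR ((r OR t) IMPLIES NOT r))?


F1 = (t OR u)
F2 = (((NOT u XOR u) OR u) XOR ((r OR t) IMPLIES NOT r))
Evaluate both on each of 64 rows (bits = p,q,r,s,t,u):
  row 0 [000000]: F1=0 F2=0 -> 0
  row 1 [000001]: F1=1 F2=0 (differ) -> 1
  row 2 [000010]: F1=1 F2=0 (differ) -> 1
  row 3 [000011]: F1=1 F2=0 (differ) -> 1
  row 4 [000100]: F1=0 F2=0 -> 0
  (every remaining row is evaluated the same way; all 64 results are listed next)
Full result column, 8 rows per line (p,q,r fixed per line; s,t,u runs 000..111 left to right):
  rows 0-7 [p,q,r=000]: 01110111  (ones: 6)
  rows 8-15 [p,q,r=001]: 10001000  (ones: 2)
  rows 16-23 [p,q,r=010]: 01110111  (ones: 6)
  rows 24-31 [p,q,r=011]: 10001000  (ones: 2)
  rows 32-39 [p,q,r=100]: 01110111  (ones: 6)
  rows 40-47 [p,q,r=101]: 10001000  (ones: 2)
  rows 48-55 [p,q,r=110]: 01110111  (ones: 6)
  rows 56-63 [p,q,r=111]: 10001000  (ones: 2)
Disagreements = 6+2+6+2+6+2+6+2 = 32

32


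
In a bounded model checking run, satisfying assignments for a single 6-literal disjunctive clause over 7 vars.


Step 1: Total=2^7=128
Step 2: Unsat when all 6 false: 2^1=2
Step 3: Sat=128-2=126

126


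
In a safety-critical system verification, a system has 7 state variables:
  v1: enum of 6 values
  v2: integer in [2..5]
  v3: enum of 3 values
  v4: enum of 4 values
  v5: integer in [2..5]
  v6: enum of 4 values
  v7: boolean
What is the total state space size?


State space = product of domain sizes of all variables.
Domain sizes:
  v1 (enum of 6 values): 6
  v2 (integer in [2..5]): 4
  v3 (enum of 3 values): 3
  v4 (enum of 4 values): 4
  v5 (integer in [2..5]): 4
  v6 (enum of 4 values): 4
  v7 (boolean): 2
Product = 6 * 4 * 3 * 4 * 4 * 4 * 2 = 9216

9216


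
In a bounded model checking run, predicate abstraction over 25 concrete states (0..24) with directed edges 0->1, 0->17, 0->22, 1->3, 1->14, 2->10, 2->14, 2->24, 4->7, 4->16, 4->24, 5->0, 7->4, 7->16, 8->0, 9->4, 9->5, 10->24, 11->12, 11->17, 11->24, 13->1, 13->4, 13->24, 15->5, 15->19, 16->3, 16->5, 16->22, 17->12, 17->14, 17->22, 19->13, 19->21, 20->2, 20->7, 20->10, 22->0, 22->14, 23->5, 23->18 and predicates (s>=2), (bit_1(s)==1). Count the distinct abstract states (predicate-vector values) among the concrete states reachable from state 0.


BFS from 0:
Concrete reachable: {0, 1, 3, 12, 14, 17, 22}
Abstract via predicates (s>=2), (bit_1(s)==1):
  (0,0) <- {0, 1}
  (1,0) <- {12, 17}
  (1,1) <- {3, 14, 22}
Distinct abstract states = 3

3


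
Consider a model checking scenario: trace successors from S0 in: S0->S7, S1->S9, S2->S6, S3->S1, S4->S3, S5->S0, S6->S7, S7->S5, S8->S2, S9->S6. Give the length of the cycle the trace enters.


Trace from S0 until a state repeats:
  S0 -> S7 -> S5 -> S0
S0 first seen at step 0, revisited at step 3.
Cycle length = 3 - 0 = 3

3


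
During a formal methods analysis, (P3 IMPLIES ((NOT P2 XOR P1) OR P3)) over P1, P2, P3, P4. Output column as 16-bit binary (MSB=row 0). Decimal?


Formula: (P3 IMPLIES ((NOT P2 XOR P1) OR P3)) over P1, P2, P3, P4 (16 rows)
Evaluate each row (bits = P1,P2,P3,P4, MSB first):
  row 0 [0000]: (0 IMPLIES ((NOT 0 XOR 0) OR 0)) -> 1
  row 1 [0001]: (0 IMPLIES ((NOT 0 XOR 0) OR 0)) -> 1
  row 2 [0010]: (1 IMPLIES ((NOT 0 XOR 0) OR 1)) -> 1
  row 3 [0011]: (1 IMPLIES ((NOT 0 XOR 0) OR 1)) -> 1
  row 4 [0100]: (0 IMPLIES ((NOT 1 XOR 0) OR 0)) -> 1
  row 5 [0101]: (0 IMPLIES ((NOT 1 XOR 0) OR 0)) -> 1
  row 6 [0110]: (1 IMPLIES ((NOT 1 XOR 0) OR 1)) -> 1
  row 7 [0111]: (1 IMPLIES ((NOT 1 XOR 0) OR 1)) -> 1
  row 8 [1000]: (0 IMPLIES ((NOT 0 XOR 1) OR 0)) -> 1
  row 9 [1001]: (0 IMPLIES ((NOT 0 XOR 1) OR 0)) -> 1
  row 10 [1010]: (1 IMPLIES ((NOT 0 XOR 1) OR 1)) -> 1
  row 11 [1011]: (1 IMPLIES ((NOT 0 XOR 1) OR 1)) -> 1
  row 12 [1100]: (0 IMPLIES ((NOT 1 XOR 1) OR 0)) -> 1
  row 13 [1101]: (0 IMPLIES ((NOT 1 XOR 1) OR 0)) -> 1
  row 14 [1110]: (1 IMPLIES ((NOT 1 XOR 1) OR 1)) -> 1
  row 15 [1111]: (1 IMPLIES ((NOT 1 XOR 1) OR 1)) -> 1
Full result column, 4 rows per line (P1,P2 fixed per line; P3,P4 runs 00..11 left to right):
  rows 0-3 [P1,P2=00]: 1111  = hex F
  rows 4-7 [P1,P2=01]: 1111  = hex F
  rows 8-11 [P1,P2=10]: 1111  = hex F
  rows 12-15 [P1,P2=11]: 1111  = hex F
Output column (row 0 .. row 15) = 1111111111111111
Output column grouped in 4s = 1111 1111 1111 1111 = 0xFFFF
Convert to decimal digit by digit (value = value*16 + digit):
  F -> 15
  15*16 + 15 (F) = 255
  255*16 + 15 (F) = 4095
  4095*16 + 15 (F) = 65535
Decimal = 65535

65535


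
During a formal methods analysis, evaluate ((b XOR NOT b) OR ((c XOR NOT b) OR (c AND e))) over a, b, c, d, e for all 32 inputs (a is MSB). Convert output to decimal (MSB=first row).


Formula: ((b XOR NOT b) OR ((c XOR NOT b) OR (c AND e))) over a, b, c, d, e (32 rows)
Evaluate each row (bits = a,b,c,d,e, MSB first):
  row 0 [00000]: ((0 XOR NOT 0) OR ((0 XOR NOT 0) OR (0 AND 0))) -> 1
  row 1 [00001]: ((0 XOR NOT 0) OR ((0 XOR NOT 0) OR (0 AND 1))) -> 1
  row 2 [00010]: ((0 XOR NOT 0) OR ((0 XOR NOT 0) OR (0 AND 0))) -> 1
  row 3 [00011]: ((0 XOR NOT 0) OR ((0 XOR NOT 0) OR (0 AND 1))) -> 1
  row 4 [00100]: ((0 XOR NOT 0) OR ((1 XOR NOT 0) OR (1 AND 0))) -> 1
  row 5 [00101]: ((0 XOR NOT 0) OR ((1 XOR NOT 0) OR (1 AND 1))) -> 1
  row 6 [00110]: ((0 XOR NOT 0) OR ((1 XOR NOT 0) OR (1 AND 0))) -> 1
  row 7 [00111]: ((0 XOR NOT 0) OR ((1 XOR NOT 0) OR (1 AND 1))) -> 1
  row 8 [01000]: ((1 XOR NOT 1) OR ((0 XOR NOT 1) OR (0 AND 0))) -> 1
  row 9 [01001]: ((1 XOR NOT 1) OR ((0 XOR NOT 1) OR (0 AND 1))) -> 1
  row 10 [01010]: ((1 XOR NOT 1) OR ((0 XOR NOT 1) OR (0 AND 0))) -> 1
  row 11 [01011]: ((1 XOR NOT 1) OR ((0 XOR NOT 1) OR (0 AND 1))) -> 1
  row 12 [01100]: ((1 XOR NOT 1) OR ((1 XOR NOT 1) OR (1 AND 0))) -> 1
  row 13 [01101]: ((1 XOR NOT 1) OR ((1 XOR NOT 1) OR (1 AND 1))) -> 1
  row 14 [01110]: ((1 XOR NOT 1) OR ((1 XOR NOT 1) OR (1 AND 0))) -> 1
  row 15 [01111]: ((1 XOR NOT 1) OR ((1 XOR NOT 1) OR (1 AND 1))) -> 1
  row 16 [10000]: ((0 XOR NOT 0) OR ((0 XOR NOT 0) OR (0 AND 0))) -> 1
  row 17 [10001]: ((0 XOR NOT 0) OR ((0 XOR NOT 0) OR (0 AND 1))) -> 1
  row 18 [10010]: ((0 XOR NOT 0) OR ((0 XOR NOT 0) OR (0 AND 0))) -> 1
  row 19 [10011]: ((0 XOR NOT 0) OR ((0 XOR NOT 0) OR (0 AND 1))) -> 1
  row 20 [10100]: ((0 XOR NOT 0) OR ((1 XOR NOT 0) OR (1 AND 0))) -> 1
  row 21 [10101]: ((0 XOR NOT 0) OR ((1 XOR NOT 0) OR (1 AND 1))) -> 1
  row 22 [10110]: ((0 XOR NOT 0) OR ((1 XOR NOT 0) OR (1 AND 0))) -> 1
  row 23 [10111]: ((0 XOR NOT 0) OR ((1 XOR NOT 0) OR (1 AND 1))) -> 1
  row 24 [11000]: ((1 XOR NOT 1) OR ((0 XOR NOT 1) OR (0 AND 0))) -> 1
  row 25 [11001]: ((1 XOR NOT 1) OR ((0 XOR NOT 1) OR (0 AND 1))) -> 1
  row 26 [11010]: ((1 XOR NOT 1) OR ((0 XOR NOT 1) OR (0 AND 0))) -> 1
  row 27 [11011]: ((1 XOR NOT 1) OR ((0 XOR NOT 1) OR (0 AND 1))) -> 1
  row 28 [11100]: ((1 XOR NOT 1) OR ((1 XOR NOT 1) OR (1 AND 0))) -> 1
  row 29 [11101]: ((1 XOR NOT 1) OR ((1 XOR NOT 1) OR (1 AND 1))) -> 1
  row 30 [11110]: ((1 XOR NOT 1) OR ((1 XOR NOT 1) OR (1 AND 0))) -> 1
  row 31 [11111]: ((1 XOR NOT 1) OR ((1 XOR NOT 1) OR (1 AND 1))) -> 1
Full result column, 4 rows per line (a,b,c fixed per line; d,e runs 00..11 left to right):
  rows 0-3 [a,b,c=000]: 1111  = hex F
  rows 4-7 [a,b,c=001]: 1111  = hex F
  rows 8-11 [a,b,c=010]: 1111  = hex F
  rows 12-15 [a,b,c=011]: 1111  = hex F
  rows 16-19 [a,b,c=100]: 1111  = hex F
  rows 20-23 [a,b,c=101]: 1111  = hex F
  rows 24-27 [a,b,c=110]: 1111  = hex F
  rows 28-31 [a,b,c=111]: 1111  = hex F
Output column (row 0 .. row 31) = 11111111111111111111111111111111
Output column grouped in 4s = 1111 1111 1111 1111 1111 1111 1111 1111 = 0xFFFFFFFF
Convert to decimal digit by digit (value = value*16 + digit):
  F -> 15
  15*16 + 15 (F) = 255
  255*16 + 15 (F) = 4095
  4095*16 + 15 (F) = 65535
  65535*16 + 15 (F) = 1048575
  1048575*16 + 15 (F) = 16777215
  16777215*16 + 15 (F) = 268435455
  268435455*16 + 15 (F) = 4294967295
Decimal = 4294967295

4294967295


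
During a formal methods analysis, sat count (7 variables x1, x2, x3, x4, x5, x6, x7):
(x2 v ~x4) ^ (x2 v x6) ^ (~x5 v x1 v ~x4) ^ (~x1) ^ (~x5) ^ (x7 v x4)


CNF with 6 clauses over 7 vars (128 assignments).
An assignment satisfies CNF iff every clause has >=1 true literal.
Check each row (bits = x1,x2,x3,x4,x5,x6,x7; clause T/F shown):
  row 0 [0000000]: clauses=TFTTTF -> 0
  row 1 [0000001]: clauses=TFTTTT -> 0
  row 2 [0000010]: clauses=TTTTTF -> 0
  row 3 [0000011]: clauses=TTTTTT -> 1
  row 4 [0000100]: clauses=TFTTFF -> 0
  (every remaining row is evaluated the same way; all 128 results are listed next)
Full result column, 8 rows per line (x1,x2,x3,x4 fixed per line; x5,x6,x7 runs 000..111 left to right):
  rows 0-7 [x1,x2,x3,x4=0000]: 00010000  (ones: 1)
  rows 8-15 [x1,x2,x3,x4=0001]: 00000000  (ones: 0)
  rows 16-23 [x1,x2,x3,x4=0010]: 00010000  (ones: 1)
  rows 24-31 [x1,x2,x3,x4=0011]: 00000000  (ones: 0)
  rows 32-39 [x1,x2,x3,x4=0100]: 01010000  (ones: 2)
  rows 40-47 [x1,x2,x3,x4=0101]: 11110000  (ones: 4)
  rows 48-55 [x1,x2,x3,x4=0110]: 01010000  (ones: 2)
  rows 56-63 [x1,x2,x3,x4=0111]: 11110000  (ones: 4)
  rows 64-71 [x1,x2,x3,x4=1000]: 00000000  (ones: 0)
  rows 72-79 [x1,x2,x3,x4=1001]: 00000000  (ones: 0)
  rows 80-87 [x1,x2,x3,x4=1010]: 00000000  (ones: 0)
  rows 88-95 [x1,x2,x3,x4=1011]: 00000000  (ones: 0)
  rows 96-103 [x1,x2,x3,x4=1100]: 00000000  (ones: 0)
  rows 104-111 [x1,x2,x3,x4=1101]: 00000000  (ones: 0)
  rows 112-119 [x1,x2,x3,x4=1110]: 00000000  (ones: 0)
  rows 120-127 [x1,x2,x3,x4=1111]: 00000000  (ones: 0)
Satisfying assignments = 1+0+1+0+2+4+2+4+0+0+0+0+0+0+0+0 = 14

14


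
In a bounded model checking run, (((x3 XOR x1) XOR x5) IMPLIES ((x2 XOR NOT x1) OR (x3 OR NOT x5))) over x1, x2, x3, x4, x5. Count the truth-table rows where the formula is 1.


Formula: (((x3 XOR x1) XOR x5) IMPLIES ((x2 XOR NOT x1) OR (x3 OR NOT x5))) over 5 vars (32 rows)
Evaluate each row (x1, x2, x3, x4, x5 as bits, MSB first):
  row 0 [00000]: (((0 XOR 0) XOR 0) IMPLIES ((0 XOR NOT 0) OR (0 OR NOT 0))) -> 1
  row 1 [00001]: (((0 XOR 0) XOR 1) IMPLIES ((0 XOR NOT 0) OR (0 OR NOT 1))) -> 1
  row 2 [00010]: (((0 XOR 0) XOR 0) IMPLIES ((0 XOR NOT 0) OR (0 OR NOT 0))) -> 1
  row 3 [00011]: (((0 XOR 0) XOR 1) IMPLIES ((0 XOR NOT 0) OR (0 OR NOT 1))) -> 1
  row 4 [00100]: (((1 XOR 0) XOR 0) IMPLIES ((0 XOR NOT 0) OR (1 OR NOT 0))) -> 1
  row 5 [00101]: (((1 XOR 0) XOR 1) IMPLIES ((0 XOR NOT 0) OR (1 OR NOT 1))) -> 1
  row 6 [00110]: (((1 XOR 0) XOR 0) IMPLIES ((0 XOR NOT 0) OR (1 OR NOT 0))) -> 1
  row 7 [00111]: (((1 XOR 0) XOR 1) IMPLIES ((0 XOR NOT 0) OR (1 OR NOT 1))) -> 1
  row 8 [01000]: (((0 XOR 0) XOR 0) IMPLIES ((1 XOR NOT 0) OR (0 OR NOT 0))) -> 1
  row 9 [01001]: (((0 XOR 0) XOR 1) IMPLIES ((1 XOR NOT 0) OR (0 OR NOT 1))) -> 0
  row 10 [01010]: (((0 XOR 0) XOR 0) IMPLIES ((1 XOR NOT 0) OR (0 OR NOT 0))) -> 1
  row 11 [01011]: (((0 XOR 0) XOR 1) IMPLIES ((1 XOR NOT 0) OR (0 OR NOT 1))) -> 0
  row 12 [01100]: (((1 XOR 0) XOR 0) IMPLIES ((1 XOR NOT 0) OR (1 OR NOT 0))) -> 1
  row 13 [01101]: (((1 XOR 0) XOR 1) IMPLIES ((1 XOR NOT 0) OR (1 OR NOT 1))) -> 1
  row 14 [01110]: (((1 XOR 0) XOR 0) IMPLIES ((1 XOR NOT 0) OR (1 OR NOT 0))) -> 1
  row 15 [01111]: (((1 XOR 0) XOR 1) IMPLIES ((1 XOR NOT 0) OR (1 OR NOT 1))) -> 1
  row 16 [10000]: (((0 XOR 1) XOR 0) IMPLIES ((0 XOR NOT 1) OR (0 OR NOT 0))) -> 1
  row 17 [10001]: (((0 XOR 1) XOR 1) IMPLIES ((0 XOR NOT 1) OR (0 OR NOT 1))) -> 1
  row 18 [10010]: (((0 XOR 1) XOR 0) IMPLIES ((0 XOR NOT 1) OR (0 OR NOT 0))) -> 1
  row 19 [10011]: (((0 XOR 1) XOR 1) IMPLIES ((0 XOR NOT 1) OR (0 OR NOT 1))) -> 1
  row 20 [10100]: (((1 XOR 1) XOR 0) IMPLIES ((0 XOR NOT 1) OR (1 OR NOT 0))) -> 1
  row 21 [10101]: (((1 XOR 1) XOR 1) IMPLIES ((0 XOR NOT 1) OR (1 OR NOT 1))) -> 1
  row 22 [10110]: (((1 XOR 1) XOR 0) IMPLIES ((0 XOR NOT 1) OR (1 OR NOT 0))) -> 1
  row 23 [10111]: (((1 XOR 1) XOR 1) IMPLIES ((0 XOR NOT 1) OR (1 OR NOT 1))) -> 1
  row 24 [11000]: (((0 XOR 1) XOR 0) IMPLIES ((1 XOR NOT 1) OR (0 OR NOT 0))) -> 1
  row 25 [11001]: (((0 XOR 1) XOR 1) IMPLIES ((1 XOR NOT 1) OR (0 OR NOT 1))) -> 1
  row 26 [11010]: (((0 XOR 1) XOR 0) IMPLIES ((1 XOR NOT 1) OR (0 OR NOT 0))) -> 1
  row 27 [11011]: (((0 XOR 1) XOR 1) IMPLIES ((1 XOR NOT 1) OR (0 OR NOT 1))) -> 1
  row 28 [11100]: (((1 XOR 1) XOR 0) IMPLIES ((1 XOR NOT 1) OR (1 OR NOT 0))) -> 1
  row 29 [11101]: (((1 XOR 1) XOR 1) IMPLIES ((1 XOR NOT 1) OR (1 OR NOT 1))) -> 1
  row 30 [11110]: (((1 XOR 1) XOR 0) IMPLIES ((1 XOR NOT 1) OR (1 OR NOT 0))) -> 1
  row 31 [11111]: (((1 XOR 1) XOR 1) IMPLIES ((1 XOR NOT 1) OR (1 OR NOT 1))) -> 1
Full result column, 8 rows per line (x1,x2 fixed per line; x3,x4,x5 runs 000..111 left to right):
  rows 0-7 [x1,x2=00]: 11111111  (ones: 8)
  rows 8-15 [x1,x2=01]: 10101111  (ones: 6)
  rows 16-23 [x1,x2=10]: 11111111  (ones: 8)
  rows 24-31 [x1,x2=11]: 11111111  (ones: 8)
Count of 1-rows = 8+6+8+8 = 30

30


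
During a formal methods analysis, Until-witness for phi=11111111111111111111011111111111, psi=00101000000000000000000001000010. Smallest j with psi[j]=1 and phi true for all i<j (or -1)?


(phi U psi) at 0: need smallest j with psi[j]=1 and phi[i]=1 for all i in [0,j).
Scan from step 0:
  step 0: phi=1, psi=0 -> continue
  step 1: phi=1, psi=0 -> continue
  step 2: psi=1 and phi held for [0,2) -> witness found
Witness step = 2

2


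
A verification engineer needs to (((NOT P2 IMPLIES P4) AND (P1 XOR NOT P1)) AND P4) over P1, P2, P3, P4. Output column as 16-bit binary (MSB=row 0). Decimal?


Formula: (((NOT P2 IMPLIES P4) AND (P1 XOR NOT P1)) AND P4) over P1, P2, P3, P4 (16 rows)
Evaluate each row (bits = P1,P2,P3,P4, MSB first):
  row 0 [0000]: (((NOT 0 IMPLIES 0) AND (0 XOR NOT 0)) AND 0) -> 0
  row 1 [0001]: (((NOT 0 IMPLIES 1) AND (0 XOR NOT 0)) AND 1) -> 1
  row 2 [0010]: (((NOT 0 IMPLIES 0) AND (0 XOR NOT 0)) AND 0) -> 0
  row 3 [0011]: (((NOT 0 IMPLIES 1) AND (0 XOR NOT 0)) AND 1) -> 1
  row 4 [0100]: (((NOT 1 IMPLIES 0) AND (0 XOR NOT 0)) AND 0) -> 0
  row 5 [0101]: (((NOT 1 IMPLIES 1) AND (0 XOR NOT 0)) AND 1) -> 1
  row 6 [0110]: (((NOT 1 IMPLIES 0) AND (0 XOR NOT 0)) AND 0) -> 0
  row 7 [0111]: (((NOT 1 IMPLIES 1) AND (0 XOR NOT 0)) AND 1) -> 1
  row 8 [1000]: (((NOT 0 IMPLIES 0) AND (1 XOR NOT 1)) AND 0) -> 0
  row 9 [1001]: (((NOT 0 IMPLIES 1) AND (1 XOR NOT 1)) AND 1) -> 1
  row 10 [1010]: (((NOT 0 IMPLIES 0) AND (1 XOR NOT 1)) AND 0) -> 0
  row 11 [1011]: (((NOT 0 IMPLIES 1) AND (1 XOR NOT 1)) AND 1) -> 1
  row 12 [1100]: (((NOT 1 IMPLIES 0) AND (1 XOR NOT 1)) AND 0) -> 0
  row 13 [1101]: (((NOT 1 IMPLIES 1) AND (1 XOR NOT 1)) AND 1) -> 1
  row 14 [1110]: (((NOT 1 IMPLIES 0) AND (1 XOR NOT 1)) AND 0) -> 0
  row 15 [1111]: (((NOT 1 IMPLIES 1) AND (1 XOR NOT 1)) AND 1) -> 1
Full result column, 4 rows per line (P1,P2 fixed per line; P3,P4 runs 00..11 left to right):
  rows 0-3 [P1,P2=00]: 0101  = hex 5
  rows 4-7 [P1,P2=01]: 0101  = hex 5
  rows 8-11 [P1,P2=10]: 0101  = hex 5
  rows 12-15 [P1,P2=11]: 0101  = hex 5
Output column (row 0 .. row 15) = 0101010101010101
Output column grouped in 4s = 0101 0101 0101 0101 = 0x5555
Convert to decimal digit by digit (value = value*16 + digit):
  5 -> 5
  5*16 + 5 = 85
  85*16 + 5 = 1365
  1365*16 + 5 = 21845
Decimal = 21845

21845


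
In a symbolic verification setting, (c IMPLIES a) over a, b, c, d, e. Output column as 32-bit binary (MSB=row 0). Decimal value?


Formula: (c IMPLIES a) over a, b, c, d, e (32 rows)
Evaluate each row (bits = a,b,c,d,e, MSB first):
  row 0 [00000]: (0 IMPLIES 0) -> 1
  row 1 [00001]: (0 IMPLIES 0) -> 1
  row 2 [00010]: (0 IMPLIES 0) -> 1
  row 3 [00011]: (0 IMPLIES 0) -> 1
  row 4 [00100]: (1 IMPLIES 0) -> 0
  row 5 [00101]: (1 IMPLIES 0) -> 0
  row 6 [00110]: (1 IMPLIES 0) -> 0
  row 7 [00111]: (1 IMPLIES 0) -> 0
  row 8 [01000]: (0 IMPLIES 0) -> 1
  row 9 [01001]: (0 IMPLIES 0) -> 1
  row 10 [01010]: (0 IMPLIES 0) -> 1
  row 11 [01011]: (0 IMPLIES 0) -> 1
  row 12 [01100]: (1 IMPLIES 0) -> 0
  row 13 [01101]: (1 IMPLIES 0) -> 0
  row 14 [01110]: (1 IMPLIES 0) -> 0
  row 15 [01111]: (1 IMPLIES 0) -> 0
  row 16 [10000]: (0 IMPLIES 1) -> 1
  row 17 [10001]: (0 IMPLIES 1) -> 1
  row 18 [10010]: (0 IMPLIES 1) -> 1
  row 19 [10011]: (0 IMPLIES 1) -> 1
  row 20 [10100]: (1 IMPLIES 1) -> 1
  row 21 [10101]: (1 IMPLIES 1) -> 1
  row 22 [10110]: (1 IMPLIES 1) -> 1
  row 23 [10111]: (1 IMPLIES 1) -> 1
  row 24 [11000]: (0 IMPLIES 1) -> 1
  row 25 [11001]: (0 IMPLIES 1) -> 1
  row 26 [11010]: (0 IMPLIES 1) -> 1
  row 27 [11011]: (0 IMPLIES 1) -> 1
  row 28 [11100]: (1 IMPLIES 1) -> 1
  row 29 [11101]: (1 IMPLIES 1) -> 1
  row 30 [11110]: (1 IMPLIES 1) -> 1
  row 31 [11111]: (1 IMPLIES 1) -> 1
Full result column, 4 rows per line (a,b,c fixed per line; d,e runs 00..11 left to right):
  rows 0-3 [a,b,c=000]: 1111  = hex F
  rows 4-7 [a,b,c=001]: 0000  = hex 0
  rows 8-11 [a,b,c=010]: 1111  = hex F
  rows 12-15 [a,b,c=011]: 0000  = hex 0
  rows 16-19 [a,b,c=100]: 1111  = hex F
  rows 20-23 [a,b,c=101]: 1111  = hex F
  rows 24-27 [a,b,c=110]: 1111  = hex F
  rows 28-31 [a,b,c=111]: 1111  = hex F
Output column (row 0 .. row 31) = 11110000111100001111111111111111
Output column grouped in 4s = 1111 0000 1111 0000 1111 1111 1111 1111 = 0xF0F0FFFF
Convert to decimal digit by digit (value = value*16 + digit):
  F -> 15
  15*16 + 0 = 240
  240*16 + 15 (F) = 3855
  3855*16 + 0 = 61680
  61680*16 + 15 (F) = 986895
  986895*16 + 15 (F) = 15790335
  15790335*16 + 15 (F) = 252645375
  252645375*16 + 15 (F) = 4042326015
Decimal = 4042326015

4042326015


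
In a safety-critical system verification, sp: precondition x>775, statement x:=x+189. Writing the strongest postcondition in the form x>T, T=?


Formula: sp(P, x:=E) = exists old_x. (x = E[old_x/x]) AND P[old_x/x] (old_x is the value of x before the assignment; eliminate old_x by solving x = E[old_x/x] for old_x)
Step 1: Precondition P: x>775, i.e. old_x > 775
Step 2: Assignment gives x = old_x + 189, so old_x = x - 189
Step 3: Substitute into P: x - 189 > 775
Step 4: Simplify: x > 775+189 = 964

964


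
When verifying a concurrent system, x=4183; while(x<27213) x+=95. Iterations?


Step 1: x goes from 4183 toward 27213 by 95; the body runs while x<27213, so iterations = ceil((bound-start)/step)
Step 2: Distance=23030
Step 3: ceil(23030/95)=243

243


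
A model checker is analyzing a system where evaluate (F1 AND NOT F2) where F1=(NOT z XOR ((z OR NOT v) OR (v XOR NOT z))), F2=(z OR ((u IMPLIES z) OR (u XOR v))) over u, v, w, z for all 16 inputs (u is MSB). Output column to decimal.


F1 = (NOT z XOR ((z OR NOT v) OR (v XOR NOT z)))
F2 = (z OR ((u IMPLIES z) OR (u XOR v)))
Counterexample to F1=>F2 is where F1=1 and F2=0.
Evaluate each row (bits = u,v,w,z, MSB first):
  row 0 [0000]: F1=0 F2=1 -> F1&~F2 -> 0
  row 1 [0001]: F1=1 F2=1 -> F1&~F2 -> 0
  row 2 [0010]: F1=0 F2=1 -> F1&~F2 -> 0
  row 3 [0011]: F1=1 F2=1 -> F1&~F2 -> 0
  row 4 [0100]: F1=1 F2=1 -> F1&~F2 -> 0
  row 5 [0101]: F1=1 F2=1 -> F1&~F2 -> 0
  row 6 [0110]: F1=1 F2=1 -> F1&~F2 -> 0
  row 7 [0111]: F1=1 F2=1 -> F1&~F2 -> 0
  row 8 [1000]: F1=0 F2=1 -> F1&~F2 -> 0
  row 9 [1001]: F1=1 F2=1 -> F1&~F2 -> 0
  row 10 [1010]: F1=0 F2=1 -> F1&~F2 -> 0
  row 11 [1011]: F1=1 F2=1 -> F1&~F2 -> 0
  row 12 [1100]: F1=1 F2=0 -> F1&~F2 -> 1
  row 13 [1101]: F1=1 F2=1 -> F1&~F2 -> 0
  row 14 [1110]: F1=1 F2=0 -> F1&~F2 -> 1
  row 15 [1111]: F1=1 F2=1 -> F1&~F2 -> 0
Full result column, 4 rows per line (u,v fixed per line; w,z runs 00..11 left to right):
  rows 0-3 [u,v=00]: 0000  = hex 0
  rows 4-7 [u,v=01]: 0000  = hex 0
  rows 8-11 [u,v=10]: 0000  = hex 0
  rows 12-15 [u,v=11]: 1010  = hex A
Counterexample vector (row 0 .. row 15) = 0000000000001010
Output column grouped in 4s = 0000 0000 0000 1010 = 0x000A
Convert to decimal digit by digit (value = value*16 + digit):
  0 -> 0
  0*16 + 0 = 0
  0*16 + 0 = 0
  0*16 + 10 (A) = 10
Decimal = 10

10


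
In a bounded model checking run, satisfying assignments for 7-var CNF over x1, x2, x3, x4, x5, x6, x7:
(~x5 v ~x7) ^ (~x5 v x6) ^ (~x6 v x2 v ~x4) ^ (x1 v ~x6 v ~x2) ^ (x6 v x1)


CNF with 5 clauses over 7 vars (128 assignments).
An assignment satisfies CNF iff every clause has >=1 true literal.
Check each row (bits = x1,x2,x3,x4,x5,x6,x7; clause T/F shown):
  row 0 [0000000]: clauses=TTTTF -> 0
  row 1 [0000001]: clauses=TTTTF -> 0
  row 2 [0000010]: clauses=TTTTT -> 1
  row 3 [0000011]: clauses=TTTTT -> 1
  row 4 [0000100]: clauses=TFTTF -> 0
  (every remaining row is evaluated the same way; all 128 results are listed next)
Full result column, 8 rows per line (x1,x2,x3,x4 fixed per line; x5,x6,x7 runs 000..111 left to right):
  rows 0-7 [x1,x2,x3,x4=0000]: 00110010  (ones: 3)
  rows 8-15 [x1,x2,x3,x4=0001]: 00000000  (ones: 0)
  rows 16-23 [x1,x2,x3,x4=0010]: 00110010  (ones: 3)
  rows 24-31 [x1,x2,x3,x4=0011]: 00000000  (ones: 0)
  rows 32-39 [x1,x2,x3,x4=0100]: 00000000  (ones: 0)
  rows 40-47 [x1,x2,x3,x4=0101]: 00000000  (ones: 0)
  rows 48-55 [x1,x2,x3,x4=0110]: 00000000  (ones: 0)
  rows 56-63 [x1,x2,x3,x4=0111]: 00000000  (ones: 0)
  rows 64-71 [x1,x2,x3,x4=1000]: 11110010  (ones: 5)
  rows 72-79 [x1,x2,x3,x4=1001]: 11000000  (ones: 2)
  rows 80-87 [x1,x2,x3,x4=1010]: 11110010  (ones: 5)
  rows 88-95 [x1,x2,x3,x4=1011]: 11000000  (ones: 2)
  rows 96-103 [x1,x2,x3,x4=1100]: 11110010  (ones: 5)
  rows 104-111 [x1,x2,x3,x4=1101]: 11110010  (ones: 5)
  rows 112-119 [x1,x2,x3,x4=1110]: 11110010  (ones: 5)
  rows 120-127 [x1,x2,x3,x4=1111]: 11110010  (ones: 5)
Satisfying assignments = 3+0+3+0+0+0+0+0+5+2+5+2+5+5+5+5 = 40

40


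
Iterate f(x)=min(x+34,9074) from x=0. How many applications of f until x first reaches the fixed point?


Step 1: x=0, cap=9074, increment=34
Step 2: x grows by 34 each step until capped at 9074; fixed point is x=9074
Step 3: iterations = ceil(9074/34) = 267

267


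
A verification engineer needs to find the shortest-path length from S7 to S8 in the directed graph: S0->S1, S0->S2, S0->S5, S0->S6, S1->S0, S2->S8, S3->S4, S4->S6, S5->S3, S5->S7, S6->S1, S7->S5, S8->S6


BFS layer-by-layer from S7:
  dist 0: {S7}
  dist 1: {S5}
  dist 2: {S3}
  dist 3: {S4}
  dist 4: {S6}
  dist 5: {S1}
  dist 6: {S0}
  dist 7: {S2}
  dist 8: {S8}
  -> S8 reached at distance 8
Shortest path length = 8

8


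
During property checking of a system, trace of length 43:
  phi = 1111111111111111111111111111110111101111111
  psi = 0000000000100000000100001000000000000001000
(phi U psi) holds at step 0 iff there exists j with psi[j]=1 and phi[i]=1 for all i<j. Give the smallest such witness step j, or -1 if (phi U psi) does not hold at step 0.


(phi U psi) at 0: need smallest j with psi[j]=1 and phi[i]=1 for all i in [0,j).
Scan from step 0:
  step 0: phi=1, psi=0 -> continue
  step 1: phi=1, psi=0 -> continue
  step 2: phi=1, psi=0 -> continue
  step 3: phi=1, psi=0 -> continue
  step 10: psi=1 and phi held for [0,10) -> witness found
Witness step = 10

10


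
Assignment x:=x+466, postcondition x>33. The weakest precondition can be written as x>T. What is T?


Formula: wp(x:=E, P) = P[E/x] (substitute E for x in postcondition)
Step 1: Postcondition: x>33
Step 2: Substitute x+466 for x: x+466>33
Step 3: Solve for x: x > 33-466 = -433

-433


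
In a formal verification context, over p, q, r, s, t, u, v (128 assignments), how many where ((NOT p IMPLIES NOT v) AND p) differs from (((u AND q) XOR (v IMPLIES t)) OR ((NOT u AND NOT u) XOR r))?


F1 = ((NOT p IMPLIES NOT v) AND p)
F2 = (((u AND q) XOR (v IMPLIES t)) OR ((NOT u AND NOT u) XOR r))
Evaluate both on each of 128 rows (bits = p,q,r,s,t,u,v):
  row 0 [0000000]: F1=0 F2=1 (differ) -> 1
  row 1 [0000001]: F1=0 F2=1 (differ) -> 1
  row 2 [0000010]: F1=0 F2=1 (differ) -> 1
  row 3 [0000011]: F1=0 F2=0 -> 0
  row 4 [0000100]: F1=0 F2=1 (differ) -> 1
  (every remaining row is evaluated the same way; all 128 results are listed next)
Full result column, 8 rows per line (p,q,r,s fixed per line; t,u,v runs 000..111 left to right):
  rows 0-7 [p,q,r,s=0000]: 11101111  (ones: 7)
  rows 8-15 [p,q,r,s=0001]: 11101111  (ones: 7)
  rows 16-23 [p,q,r,s=0010]: 10111111  (ones: 7)
  rows 24-31 [p,q,r,s=0011]: 10111111  (ones: 7)
  rows 32-39 [p,q,r,s=0100]: 11011100  (ones: 5)
  rows 40-47 [p,q,r,s=0101]: 11011100  (ones: 5)
  rows 48-55 [p,q,r,s=0110]: 10111111  (ones: 7)
  rows 56-63 [p,q,r,s=0111]: 10111111  (ones: 7)
  rows 64-71 [p,q,r,s=1000]: 00010000  (ones: 1)
  rows 72-79 [p,q,r,s=1001]: 00010000  (ones: 1)
  rows 80-87 [p,q,r,s=1010]: 01000000  (ones: 1)
  rows 88-95 [p,q,r,s=1011]: 01000000  (ones: 1)
  rows 96-103 [p,q,r,s=1100]: 00100011  (ones: 3)
  rows 104-111 [p,q,r,s=1101]: 00100011  (ones: 3)
  rows 112-119 [p,q,r,s=1110]: 01000000  (ones: 1)
  rows 120-127 [p,q,r,s=1111]: 01000000  (ones: 1)
Disagreements = 7+7+7+7+5+5+7+7+1+1+1+1+3+3+1+1 = 64

64


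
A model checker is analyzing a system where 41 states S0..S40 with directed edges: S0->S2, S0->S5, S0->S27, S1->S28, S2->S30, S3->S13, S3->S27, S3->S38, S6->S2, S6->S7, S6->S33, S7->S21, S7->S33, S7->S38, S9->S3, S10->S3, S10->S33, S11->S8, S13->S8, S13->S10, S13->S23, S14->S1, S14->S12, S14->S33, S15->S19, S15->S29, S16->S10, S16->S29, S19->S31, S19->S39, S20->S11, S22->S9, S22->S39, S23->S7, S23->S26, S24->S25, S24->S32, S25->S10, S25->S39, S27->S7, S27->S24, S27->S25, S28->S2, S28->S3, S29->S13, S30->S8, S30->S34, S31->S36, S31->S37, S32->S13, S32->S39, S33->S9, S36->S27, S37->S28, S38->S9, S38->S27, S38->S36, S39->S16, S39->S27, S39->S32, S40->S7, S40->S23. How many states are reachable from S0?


BFS from S0:
  layer 0: {S0}
  layer 1: {S2, S5, S27}
  layer 2: {S7, S24, S25, S30}
  layer 3: {S8, S10, S21, S32, S33, S34, S38, S39}
  layer 4: {S3, S9, S13, S16, S36}
  layer 5: {S23, S29}
  layer 6: {S26}
Reachable set: {S0, S2, S3, S5, S7, S8, S9, S10, S13, S16, S21, S23, S24, S25, S26, S27, S29, S30, S32, S33, S34, S36, S38, S39}
Count = 24

24
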